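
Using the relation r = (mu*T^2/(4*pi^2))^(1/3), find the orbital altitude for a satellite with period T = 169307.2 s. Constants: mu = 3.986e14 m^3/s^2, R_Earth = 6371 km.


T = 169307.2 s
r = (mu*T^2/(4*pi^2))^(1/3) = (3.986e14 * 169307.2^2 / (4*pi^2))^(1/3)
r = 6.6146896e+07 m = 66146.8962 km
alt = r - R_E = 66146.8962 - 6371 = 59775.8962 km

59775.8962 km


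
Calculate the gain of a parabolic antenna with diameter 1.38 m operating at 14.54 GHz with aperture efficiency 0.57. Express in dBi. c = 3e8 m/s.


lambda = c/f = 3e8 / 1.454e+10 = 0.02063274 m
G = eta*(pi*D/lambda)^2 = 0.57*(pi*1.38/0.02063274)^2
G = 25166.2831 (linear)
G = 10*log10(25166.2831) = 44.0082 dBi

44.0082 dBi


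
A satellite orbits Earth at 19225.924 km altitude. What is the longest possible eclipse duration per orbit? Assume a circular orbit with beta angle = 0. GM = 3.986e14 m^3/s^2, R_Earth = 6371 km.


r = 25596.9240 km
T = 679.2688 min
Eclipse fraction = arcsin(R_E/r)/pi = arcsin(6371.0000/25596.9240)/pi
= arcsin(0.2488971)/pi = 0.0800681
Eclipse duration = 0.0800681 * 679.2688 = 54.3878 min

54.3878 minutes


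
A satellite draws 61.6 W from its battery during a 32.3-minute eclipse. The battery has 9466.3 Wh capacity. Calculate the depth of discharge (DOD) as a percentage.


E_used = P * t / 60 = 61.6 * 32.3 / 60 = 33.1613 Wh
DOD = E_used / E_total * 100 = 33.1613 / 9466.3 * 100
DOD = 0.3503093 %

0.3503 %


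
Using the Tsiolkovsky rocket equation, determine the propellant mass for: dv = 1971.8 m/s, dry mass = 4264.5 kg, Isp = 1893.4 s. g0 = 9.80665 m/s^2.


ve = Isp * g0 = 1893.4 * 9.80665 = 18567.911110 m/s
mass ratio = exp(dv/ve) = exp(1971.8/18567.911110) = 1.11203755
m_prop = m_dry * (mr - 1) = 4264.5 * (1.11203755 - 1)
m_prop = 477.7841 kg

477.7841 kg


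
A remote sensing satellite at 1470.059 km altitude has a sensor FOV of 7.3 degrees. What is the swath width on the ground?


FOV = 7.3 deg = 0.127409 rad
swath = 2 * alt * tan(FOV/2) = 2 * 1470.059 * tan(0.06370452)
swath = 2 * 1470.059 * 0.06379083
swath = 187.5526 km

187.5526 km


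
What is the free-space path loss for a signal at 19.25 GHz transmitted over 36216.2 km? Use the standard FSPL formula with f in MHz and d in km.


f = 19.25 GHz = 19250.0000 MHz
d = 36216.2 km
FSPL = 32.44 + 20*log10(19250.0000) + 20*log10(36216.2)
FSPL = 32.44 + 85.6886 + 91.1781
FSPL = 209.3067 dB

209.3067 dB


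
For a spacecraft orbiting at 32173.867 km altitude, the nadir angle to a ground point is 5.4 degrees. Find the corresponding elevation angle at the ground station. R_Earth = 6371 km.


r = R_E + alt = 38544.8670 km
Law of sines in the satellite / Earth-center / ground-point triangle:
  sin(nadir)/R_E = sin(90 + el)/r  =>  cos(el) = (r/R_E)*sin(nadir)
cos(el) = (38544.8670 / 6371.0000) * sin(5.4 deg) = 0.56936
el = arccos(0.56936) = 55.2944 deg
(Earth-central angle = 90 - nadir - el = 29.3056 deg)

55.2944 degrees


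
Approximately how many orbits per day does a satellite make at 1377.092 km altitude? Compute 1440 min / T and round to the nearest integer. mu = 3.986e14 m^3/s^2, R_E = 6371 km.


r = 7.748092e+06 m
T = 2*pi*sqrt(r^3/mu) = 6787.3989 s = 113.1233 min
revs/day = 1440 / 113.1233 = 12.7295
Rounded: 13 revolutions per day

13 revolutions per day


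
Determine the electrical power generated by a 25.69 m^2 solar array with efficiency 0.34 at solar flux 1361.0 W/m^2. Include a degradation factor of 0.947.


P = area * eta * S * degradation
P = 25.69 * 0.34 * 1361.0 * 0.947
P = 11257.7377 W

11257.7377 W


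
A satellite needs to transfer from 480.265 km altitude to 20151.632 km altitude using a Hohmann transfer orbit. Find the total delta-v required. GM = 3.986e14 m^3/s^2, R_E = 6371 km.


r1 = 6851.2650 km = 6.851265e+06 m
r2 = 26522.6320 km = 2.6522632e+07 m
dv1 = sqrt(mu/r1)*(sqrt(2*r2/(r1+r2)) - 1) = 1988.6733 m/s
dv2 = sqrt(mu/r2)*(1 - sqrt(2*r1/(r1+r2))) = 1392.6510 m/s
total dv = |dv1| + |dv2| = 1988.6733 + 1392.6510 = 3381.3243 m/s = 3.3813 km/s

3.3813 km/s


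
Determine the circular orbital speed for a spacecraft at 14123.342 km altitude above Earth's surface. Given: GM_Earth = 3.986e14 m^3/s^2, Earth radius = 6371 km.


r = R_E + alt = 6371.0 + 14123.342 = 20494.3420 km = 2.0494342e+07 m
v = sqrt(mu/r) = sqrt(3.986e14 / 2.0494342e+07) = 4410.1327 m/s = 4.4101 km/s

4.4101 km/s


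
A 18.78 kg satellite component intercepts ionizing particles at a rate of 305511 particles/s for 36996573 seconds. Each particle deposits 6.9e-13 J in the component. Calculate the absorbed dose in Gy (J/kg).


Total energy deposited = rate * time * E_per
  = 305511 * 36996573 * 6.9e-13 = 7.7990 J
Dose = E_total / mass = 7.7990 / 18.78
Dose = 0.4152808 Gy

0.4153 Gy


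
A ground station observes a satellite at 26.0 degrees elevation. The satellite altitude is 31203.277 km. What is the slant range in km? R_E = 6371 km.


h = 31203.277 km, el = 26.0 deg
d = -R_E*sin(el) + sqrt((R_E*sin(el))^2 + 2*R_E*h + h^2)
d = -6371.0000*sin(0.4537856) + sqrt((6371.0000*0.4383711)^2 + 2*6371.0000*31203.277 + 31203.277^2)
d = 34342.5213 km

34342.5213 km


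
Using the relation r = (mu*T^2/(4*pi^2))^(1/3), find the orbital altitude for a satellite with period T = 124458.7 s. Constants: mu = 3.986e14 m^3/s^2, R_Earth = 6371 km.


T = 124458.7 s
r = (mu*T^2/(4*pi^2))^(1/3) = (3.986e14 * 124458.7^2 / (4*pi^2))^(1/3)
r = 5.3877739e+07 m = 53877.7387 km
alt = r - R_E = 53877.7387 - 6371 = 47506.7387 km

47506.7387 km


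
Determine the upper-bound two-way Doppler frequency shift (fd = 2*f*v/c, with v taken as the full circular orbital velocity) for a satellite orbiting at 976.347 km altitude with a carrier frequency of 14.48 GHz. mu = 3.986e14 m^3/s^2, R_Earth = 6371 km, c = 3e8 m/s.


r = 7.347347e+06 m
v = sqrt(mu/r) = 7365.5193 m/s (worst-case radial velocity)
f = 14.48 GHz = 1.448e+10 Hz
fd = 2*f*v/c = 2*1.448e+10*7365.5193/3.0e+08
fd = 711018.1294 Hz

711018.1294 Hz


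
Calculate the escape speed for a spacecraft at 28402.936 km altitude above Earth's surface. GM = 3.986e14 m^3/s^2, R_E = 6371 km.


r = 6371.0 + 28402.936 = 34773.9360 km = 3.4773936e+07 m
v_esc = sqrt(2*mu/r) = sqrt(2*3.986e14 / 3.4773936e+07)
v_esc = 4788.0284 m/s = 4.7880 km/s

4.7880 km/s


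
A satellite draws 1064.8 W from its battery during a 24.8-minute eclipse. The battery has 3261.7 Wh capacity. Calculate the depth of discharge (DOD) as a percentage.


E_used = P * t / 60 = 1064.8 * 24.8 / 60 = 440.1173 Wh
DOD = E_used / E_total * 100 = 440.1173 / 3261.7 * 100
DOD = 13.4935 %

13.4935 %


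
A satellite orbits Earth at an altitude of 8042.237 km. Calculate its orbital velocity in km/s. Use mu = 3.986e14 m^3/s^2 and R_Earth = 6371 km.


r = R_E + alt = 6371.0 + 8042.237 = 14413.2370 km = 1.4413237e+07 m
v = sqrt(mu/r) = sqrt(3.986e14 / 1.4413237e+07) = 5258.8149 m/s = 5.2588 km/s

5.2588 km/s


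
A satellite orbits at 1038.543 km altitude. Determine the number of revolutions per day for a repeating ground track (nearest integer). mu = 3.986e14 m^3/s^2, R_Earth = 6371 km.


r = 7.409543e+06 m
T = 2*pi*sqrt(r^3/mu) = 6347.4364 s = 105.7906 min
revs/day = 1440 / 105.7906 = 13.6118
Rounded: 14 revolutions per day

14 revolutions per day


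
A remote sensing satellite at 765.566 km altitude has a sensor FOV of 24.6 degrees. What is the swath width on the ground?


FOV = 24.6 deg = 0.429351 rad
swath = 2 * alt * tan(FOV/2) = 2 * 765.566 * tan(0.2146755)
swath = 2 * 765.566 * 0.2180353
swath = 333.8408 km

333.8408 km


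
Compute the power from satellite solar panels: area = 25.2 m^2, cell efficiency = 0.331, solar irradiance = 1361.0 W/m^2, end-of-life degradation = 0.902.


P = area * eta * S * degradation
P = 25.2 * 0.331 * 1361.0 * 0.902
P = 10239.8406 W

10239.8406 W


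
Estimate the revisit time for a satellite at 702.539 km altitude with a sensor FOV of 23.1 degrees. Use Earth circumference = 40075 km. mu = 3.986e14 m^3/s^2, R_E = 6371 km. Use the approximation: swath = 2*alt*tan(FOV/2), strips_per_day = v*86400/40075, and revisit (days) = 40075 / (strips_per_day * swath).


swath = 2*702.539*tan(0.2015855) = 287.1435 km
v = sqrt(mu/r) = 7506.7209 m/s = 7.5067 km/s
strips/day = v*86400/40075 = 7.5067*86400/40075 = 16.1842
coverage/day = strips * swath = 16.1842 * 287.1435 = 4647.1797 km
revisit = 40075 / 4647.1797 = 8.6235 days

8.6235 days


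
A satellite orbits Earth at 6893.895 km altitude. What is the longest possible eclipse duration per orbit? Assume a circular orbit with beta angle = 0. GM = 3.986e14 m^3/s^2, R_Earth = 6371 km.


r = 13264.8950 km
T = 253.4053 min
Eclipse fraction = arcsin(R_E/r)/pi = arcsin(6371.0000/13264.8950)/pi
= arcsin(0.4802903)/pi = 0.1594687
Eclipse duration = 0.1594687 * 253.4053 = 40.4102 min

40.4102 minutes


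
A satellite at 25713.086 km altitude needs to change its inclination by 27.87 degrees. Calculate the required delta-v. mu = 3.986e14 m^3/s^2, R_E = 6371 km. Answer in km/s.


r = 32084.0860 km = 3.2084086e+07 m
V = sqrt(mu/r) = 3524.7134 m/s
di = 27.87 deg = 0.4864233 rad
dV = 2*V*sin(di/2) = 2*3524.7134*sin(0.2432116)
dV = 1697.6498 m/s = 1.6976 km/s

1.6976 km/s


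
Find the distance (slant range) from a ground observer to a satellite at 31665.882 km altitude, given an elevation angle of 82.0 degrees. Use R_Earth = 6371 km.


h = 31665.882 km, el = 82.0 deg
d = -R_E*sin(el) + sqrt((R_E*sin(el))^2 + 2*R_E*h + h^2)
d = -6371.0000*sin(1.4312) + sqrt((6371.0000*0.9902681)^2 + 2*6371.0000*31665.882 + 31665.882^2)
d = 31717.5482 km

31717.5482 km


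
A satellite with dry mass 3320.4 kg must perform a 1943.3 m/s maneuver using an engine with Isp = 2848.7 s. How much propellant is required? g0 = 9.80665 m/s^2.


ve = Isp * g0 = 2848.7 * 9.80665 = 27936.203855 m/s
mass ratio = exp(dv/ve) = exp(1943.3/27936.203855) = 1.07203859
m_prop = m_dry * (mr - 1) = 3320.4 * (1.07203859 - 1)
m_prop = 239.1969 kg

239.1969 kg


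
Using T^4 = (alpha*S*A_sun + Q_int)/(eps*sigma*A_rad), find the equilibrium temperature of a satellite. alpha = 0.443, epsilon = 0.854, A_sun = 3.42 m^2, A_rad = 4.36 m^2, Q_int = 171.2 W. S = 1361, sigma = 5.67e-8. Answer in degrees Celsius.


Numerator = alpha*S*A_sun + Q_int = 0.443*1361*3.42 + 171.2 = 2233.1967 W
Denominator = eps*sigma*A_rad = 0.854*5.67e-8*4.36 = 2.1111905e-07 W/K^4
T^4 = 1.0577902e+10 K^4
T = 320.7007 K = 47.5507 C

47.5507 degrees Celsius


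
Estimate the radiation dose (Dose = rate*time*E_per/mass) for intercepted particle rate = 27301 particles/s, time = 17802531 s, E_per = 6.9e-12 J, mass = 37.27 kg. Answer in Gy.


Total energy deposited = rate * time * E_per
  = 27301 * 17802531 * 6.9e-12 = 3.3536 J
Dose = E_total / mass = 3.3536 / 37.27
Dose = 0.08998083 Gy

0.0900 Gy


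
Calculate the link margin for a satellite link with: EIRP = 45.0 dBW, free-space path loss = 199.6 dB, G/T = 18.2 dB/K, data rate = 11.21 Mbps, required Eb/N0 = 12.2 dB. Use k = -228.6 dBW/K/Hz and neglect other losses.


C/N0 = EIRP - FSPL + G/T - k = 45.0 - 199.6 + 18.2 - (-228.6)
C/N0 = 92.2000 dB-Hz
R_b = 11.21 Mbps = 1.121e+07 bps -> 10*log10(R_b) = 70.4961 dB-Hz
Eb/N0 = C/N0 - 10*log10(R_b) = 92.2000 - 70.4961 = 21.7039 dB
Margin = Eb/N0 - Eb/N0_req = 21.7039 - 12.2 = 9.5039 dB (link closes)

9.5039 dB


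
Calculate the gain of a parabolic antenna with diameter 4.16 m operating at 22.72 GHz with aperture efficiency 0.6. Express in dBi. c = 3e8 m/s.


lambda = c/f = 3e8 / 2.272e+10 = 0.01320423 m
G = eta*(pi*D/lambda)^2 = 0.6*(pi*4.16/0.01320423)^2
G = 587775.9359 (linear)
G = 10*log10(587775.9359) = 57.6921 dBi

57.6921 dBi


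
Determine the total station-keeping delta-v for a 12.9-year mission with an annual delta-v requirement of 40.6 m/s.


dV = rate * years = 40.6 * 12.9
dV = 523.7400 m/s

523.7400 m/s


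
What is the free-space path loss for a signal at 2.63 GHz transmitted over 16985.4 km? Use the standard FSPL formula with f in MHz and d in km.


f = 2.63 GHz = 2630.0000 MHz
d = 16985.4 km
FSPL = 32.44 + 20*log10(2630.0000) + 20*log10(16985.4)
FSPL = 32.44 + 68.3991 + 84.6015
FSPL = 185.4406 dB

185.4406 dB


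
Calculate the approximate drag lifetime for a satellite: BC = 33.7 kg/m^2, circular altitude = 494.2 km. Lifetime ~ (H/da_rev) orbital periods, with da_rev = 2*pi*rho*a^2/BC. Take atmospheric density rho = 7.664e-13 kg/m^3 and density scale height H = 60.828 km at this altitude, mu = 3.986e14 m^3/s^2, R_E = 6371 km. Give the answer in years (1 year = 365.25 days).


a = R_E + alt = 6865.2000 km = 6.8652e+06 m
da_rev = 2*pi*rho*a^2/BC = 2*pi*7.664e-13*(6.8652e+06)^2/33.7 = 6.734601 m per revolution
N = H/da_rev = 60828.0000 m / 6.734601 m = 9032.1613 revolutions
P = 2*pi*sqrt(a^3/mu) = 5660.9721 s
lifetime = N*P = 9032.1613 * 5660.9721 = 5.1130813e+07 s = 591.7918 days
years = 591.7918 / 365.25 = 1.6202 years

1.6202 years


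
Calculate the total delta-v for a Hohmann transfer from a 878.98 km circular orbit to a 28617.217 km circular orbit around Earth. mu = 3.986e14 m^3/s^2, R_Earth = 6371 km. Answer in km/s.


r1 = 7249.9800 km = 7.24998e+06 m
r2 = 34988.2170 km = 3.4988217e+07 m
dv1 = sqrt(mu/r1)*(sqrt(2*r2/(r1+r2)) - 1) = 2129.0331 m/s
dv2 = sqrt(mu/r2)*(1 - sqrt(2*r1/(r1+r2))) = 1397.6639 m/s
total dv = |dv1| + |dv2| = 2129.0331 + 1397.6639 = 3526.6971 m/s = 3.5267 km/s

3.5267 km/s


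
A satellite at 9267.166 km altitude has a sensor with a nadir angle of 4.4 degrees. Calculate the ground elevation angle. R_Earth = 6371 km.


r = R_E + alt = 15638.1660 km
Law of sines in the satellite / Earth-center / ground-point triangle:
  sin(nadir)/R_E = sin(90 + el)/r  =>  cos(el) = (r/R_E)*sin(nadir)
cos(el) = (15638.1660 / 6371.0000) * sin(4.4 deg) = 0.1883134
el = arccos(0.1883134) = 79.1456 deg
(Earth-central angle = 90 - nadir - el = 6.4544 deg)

79.1456 degrees


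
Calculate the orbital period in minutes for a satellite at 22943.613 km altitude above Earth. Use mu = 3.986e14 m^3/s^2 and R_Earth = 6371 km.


r = 29314.6130 km = 2.9314613e+07 m
T = 2*pi*sqrt(r^3/mu) = 2*pi*sqrt(2.5191411e+22 / 3.986e14)
T = 49950.2273 s = 832.5038 min

832.5038 minutes


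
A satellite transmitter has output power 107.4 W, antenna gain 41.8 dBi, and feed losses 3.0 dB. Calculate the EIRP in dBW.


Pt = 107.4 W = 20.3100 dBW
EIRP = Pt_dBW + Gt - losses = 20.3100 + 41.8 - 3.0 = 59.1100 dBW

59.1100 dBW


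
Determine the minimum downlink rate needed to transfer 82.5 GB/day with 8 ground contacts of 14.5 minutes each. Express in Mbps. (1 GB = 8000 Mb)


total contact time = 8 * 14.5 * 60 = 6960.0000 s
data = 82.5 GB = 660000.0000 Mb
rate = 660000.0000 / 6960.0000 = 94.8276 Mbps

94.8276 Mbps


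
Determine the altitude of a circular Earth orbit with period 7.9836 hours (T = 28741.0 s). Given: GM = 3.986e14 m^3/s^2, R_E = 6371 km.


T = 28741.0 s
r = (mu*T^2/(4*pi^2))^(1/3) = (3.986e14 * 28741.0^2 / (4*pi^2))^(1/3)
r = 2.0279649e+07 m = 20279.6491 km
alt = r - R_E = 20279.6491 - 6371 = 13908.6491 km

13908.6491 km


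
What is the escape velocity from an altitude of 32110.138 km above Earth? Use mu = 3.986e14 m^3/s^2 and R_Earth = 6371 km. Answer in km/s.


r = 6371.0 + 32110.138 = 38481.1380 km = 3.8481138e+07 m
v_esc = sqrt(2*mu/r) = sqrt(2*3.986e14 / 3.8481138e+07)
v_esc = 4551.5539 m/s = 4.5516 km/s

4.5516 km/s


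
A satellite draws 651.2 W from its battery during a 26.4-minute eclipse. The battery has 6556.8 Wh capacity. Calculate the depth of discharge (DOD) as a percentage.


E_used = P * t / 60 = 651.2 * 26.4 / 60 = 286.5280 Wh
DOD = E_used / E_total * 100 = 286.5280 / 6556.8 * 100
DOD = 4.3699 %

4.3699 %


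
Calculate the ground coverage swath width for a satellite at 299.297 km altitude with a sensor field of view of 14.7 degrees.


FOV = 14.7 deg = 0.2565634 rad
swath = 2 * alt * tan(FOV/2) = 2 * 299.297 * tan(0.1282817)
swath = 2 * 299.297 * 0.12899
swath = 77.2127 km

77.2127 km


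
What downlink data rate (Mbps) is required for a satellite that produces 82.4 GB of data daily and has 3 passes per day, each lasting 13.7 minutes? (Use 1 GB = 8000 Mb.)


total contact time = 3 * 13.7 * 60 = 2466.0000 s
data = 82.4 GB = 659200.0000 Mb
rate = 659200.0000 / 2466.0000 = 267.3155 Mbps

267.3155 Mbps


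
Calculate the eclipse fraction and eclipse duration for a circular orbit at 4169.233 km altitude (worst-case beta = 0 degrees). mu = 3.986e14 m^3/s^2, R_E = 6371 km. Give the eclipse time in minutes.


r = 10540.2330 km
T = 179.4879 min
Eclipse fraction = arcsin(R_E/r)/pi = arcsin(6371.0000/10540.2330)/pi
= arcsin(0.6044458)/pi = 0.2066054
Eclipse duration = 0.2066054 * 179.4879 = 37.0832 min

37.0832 minutes


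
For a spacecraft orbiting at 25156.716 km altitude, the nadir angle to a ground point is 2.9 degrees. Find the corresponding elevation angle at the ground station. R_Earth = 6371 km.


r = R_E + alt = 31527.7160 km
Law of sines in the satellite / Earth-center / ground-point triangle:
  sin(nadir)/R_E = sin(90 + el)/r  =>  cos(el) = (r/R_E)*sin(nadir)
cos(el) = (31527.7160 / 6371.0000) * sin(2.9 deg) = 0.2503657
el = arccos(0.2503657) = 75.5008 deg
(Earth-central angle = 90 - nadir - el = 11.5992 deg)

75.5008 degrees


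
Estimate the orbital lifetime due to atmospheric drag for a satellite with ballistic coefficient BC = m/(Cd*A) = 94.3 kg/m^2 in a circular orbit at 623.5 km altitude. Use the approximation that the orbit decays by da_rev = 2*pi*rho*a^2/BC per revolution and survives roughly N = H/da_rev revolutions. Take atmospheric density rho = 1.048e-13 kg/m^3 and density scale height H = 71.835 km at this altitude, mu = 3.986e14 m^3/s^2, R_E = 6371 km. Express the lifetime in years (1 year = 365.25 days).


a = R_E + alt = 6994.5000 km = 6.9945e+06 m
da_rev = 2*pi*rho*a^2/BC = 2*pi*1.048e-13*(6.9945e+06)^2/94.3 = 0.341619622 m per revolution
N = H/da_rev = 71835.0000 m / 0.341619622 m = 210277.7342 revolutions
P = 2*pi*sqrt(a^3/mu) = 5821.6519 s
lifetime = N*P = 210277.7342 * 5821.6519 = 1.2241638e+09 s = 14168.5621 days
years = 14168.5621 / 365.25 = 38.7914 years

38.7914 years


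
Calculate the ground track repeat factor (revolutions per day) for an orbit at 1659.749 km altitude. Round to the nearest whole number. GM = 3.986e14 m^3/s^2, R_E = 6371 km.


r = 8.030749e+06 m
T = 2*pi*sqrt(r^3/mu) = 7162.1811 s = 119.3697 min
revs/day = 1440 / 119.3697 = 12.0634
Rounded: 12 revolutions per day

12 revolutions per day


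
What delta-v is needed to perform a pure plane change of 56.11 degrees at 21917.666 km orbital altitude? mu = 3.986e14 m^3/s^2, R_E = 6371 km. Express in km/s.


r = 28288.6660 km = 2.8288666e+07 m
V = sqrt(mu/r) = 3753.7247 m/s
di = 56.11 deg = 0.9793042 rad
dV = 2*V*sin(di/2) = 2*3753.7247*sin(0.4896521)
dV = 3530.8954 m/s = 3.5309 km/s

3.5309 km/s


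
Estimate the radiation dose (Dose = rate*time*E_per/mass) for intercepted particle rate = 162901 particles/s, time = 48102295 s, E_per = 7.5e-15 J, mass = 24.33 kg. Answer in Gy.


Total energy deposited = rate * time * E_per
  = 162901 * 48102295 * 7.5e-15 = 0.05876934 J
Dose = E_total / mass = 0.05876934 / 24.33
Dose = 0.002415509 Gy

0.0024 Gy


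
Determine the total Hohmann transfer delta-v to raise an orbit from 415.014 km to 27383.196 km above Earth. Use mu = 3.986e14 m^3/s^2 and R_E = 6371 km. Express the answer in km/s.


r1 = 6786.0140 km = 6.786014e+06 m
r2 = 33754.1960 km = 3.3754196e+07 m
dv1 = sqrt(mu/r1)*(sqrt(2*r2/(r1+r2)) - 1) = 2225.9178 m/s
dv2 = sqrt(mu/r2)*(1 - sqrt(2*r1/(r1+r2))) = 1448.0981 m/s
total dv = |dv1| + |dv2| = 2225.9178 + 1448.0981 = 3674.0159 m/s = 3.6740 km/s

3.6740 km/s


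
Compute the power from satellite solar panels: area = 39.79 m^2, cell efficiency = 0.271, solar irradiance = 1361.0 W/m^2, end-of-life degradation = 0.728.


P = area * eta * S * degradation
P = 39.79 * 0.271 * 1361.0 * 0.728
P = 10683.9718 W

10683.9718 W


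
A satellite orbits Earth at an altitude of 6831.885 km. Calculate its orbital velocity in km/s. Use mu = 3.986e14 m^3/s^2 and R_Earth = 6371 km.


r = R_E + alt = 6371.0 + 6831.885 = 13202.8850 km = 1.3202885e+07 m
v = sqrt(mu/r) = sqrt(3.986e14 / 1.3202885e+07) = 5494.5765 m/s = 5.4946 km/s

5.4946 km/s


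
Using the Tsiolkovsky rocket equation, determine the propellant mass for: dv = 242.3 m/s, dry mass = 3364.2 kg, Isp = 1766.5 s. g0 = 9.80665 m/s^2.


ve = Isp * g0 = 1766.5 * 9.80665 = 17323.447225 m/s
mass ratio = exp(dv/ve) = exp(242.3/17323.447225) = 1.01408510
m_prop = m_dry * (mr - 1) = 3364.2 * (1.01408510 - 1)
m_prop = 47.3851 kg

47.3851 kg


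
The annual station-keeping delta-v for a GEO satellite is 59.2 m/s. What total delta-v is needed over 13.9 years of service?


dV = rate * years = 59.2 * 13.9
dV = 822.8800 m/s

822.8800 m/s


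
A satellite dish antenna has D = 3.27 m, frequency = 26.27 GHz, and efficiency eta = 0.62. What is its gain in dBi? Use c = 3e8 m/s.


lambda = c/f = 3e8 / 2.627e+10 = 0.01141987 m
G = eta*(pi*D/lambda)^2 = 0.62*(pi*3.27/0.01141987)^2
G = 501723.6538 (linear)
G = 10*log10(501723.6538) = 57.0046 dBi

57.0046 dBi


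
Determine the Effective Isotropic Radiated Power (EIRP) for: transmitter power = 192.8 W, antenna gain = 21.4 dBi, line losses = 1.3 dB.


Pt = 192.8 W = 22.8511 dBW
EIRP = Pt_dBW + Gt - losses = 22.8511 + 21.4 - 1.3 = 42.9511 dBW

42.9511 dBW


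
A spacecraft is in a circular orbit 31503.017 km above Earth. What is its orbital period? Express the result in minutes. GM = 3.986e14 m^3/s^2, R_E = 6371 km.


r = 37874.0170 km = 3.7874017e+07 m
T = 2*pi*sqrt(r^3/mu) = 2*pi*sqrt(5.4328049e+22 / 3.986e14)
T = 73353.9113 s = 1222.5652 min

1222.5652 minutes


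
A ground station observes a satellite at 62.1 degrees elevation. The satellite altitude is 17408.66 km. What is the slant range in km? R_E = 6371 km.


h = 17408.66 km, el = 62.1 deg
d = -R_E*sin(el) + sqrt((R_E*sin(el))^2 + 2*R_E*h + h^2)
d = -6371.0000*sin(1.0838) + sqrt((6371.0000*0.8837656)^2 + 2*6371.0000*17408.66 + 17408.66^2)
d = 17961.5785 km

17961.5785 km


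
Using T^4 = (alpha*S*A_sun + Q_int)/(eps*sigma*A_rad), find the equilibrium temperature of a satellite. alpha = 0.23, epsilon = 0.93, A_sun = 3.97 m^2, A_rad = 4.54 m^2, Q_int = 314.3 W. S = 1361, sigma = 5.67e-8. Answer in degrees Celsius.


Numerator = alpha*S*A_sun + Q_int = 0.23*1361*3.97 + 314.3 = 1557.0291 W
Denominator = eps*sigma*A_rad = 0.93*5.67e-8*4.54 = 2.3939874e-07 W/K^4
T^4 = 6.5039152e+09 K^4
T = 283.9839 K = 10.8339 C

10.8339 degrees Celsius


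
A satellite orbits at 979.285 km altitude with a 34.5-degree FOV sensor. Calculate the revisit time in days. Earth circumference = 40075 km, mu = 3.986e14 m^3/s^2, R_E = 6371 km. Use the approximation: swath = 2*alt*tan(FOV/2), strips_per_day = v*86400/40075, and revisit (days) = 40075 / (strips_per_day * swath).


swath = 2*979.285*tan(0.3010693) = 608.1521 km
v = sqrt(mu/r) = 7364.0471 m/s = 7.3640 km/s
strips/day = v*86400/40075 = 7.3640*86400/40075 = 15.8766
coverage/day = strips * swath = 15.8766 * 608.1521 = 9655.3721 km
revisit = 40075 / 9655.3721 = 4.1505 days

4.1505 days


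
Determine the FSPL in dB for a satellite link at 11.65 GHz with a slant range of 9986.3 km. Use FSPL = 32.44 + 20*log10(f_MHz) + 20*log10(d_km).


f = 11.65 GHz = 11650.0000 MHz
d = 9986.3 km
FSPL = 32.44 + 20*log10(11650.0000) + 20*log10(9986.3)
FSPL = 32.44 + 81.3265 + 79.9881
FSPL = 193.7546 dB

193.7546 dB


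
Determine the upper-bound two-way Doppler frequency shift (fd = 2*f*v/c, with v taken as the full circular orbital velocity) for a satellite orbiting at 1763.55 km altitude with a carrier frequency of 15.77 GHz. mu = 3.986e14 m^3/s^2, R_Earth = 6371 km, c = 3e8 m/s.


r = 8.13455e+06 m
v = sqrt(mu/r) = 7000.0619 m/s (worst-case radial velocity)
f = 15.77 GHz = 1.577e+10 Hz
fd = 2*f*v/c = 2*1.577e+10*7000.0619/3.0e+08
fd = 735939.8416 Hz

735939.8416 Hz


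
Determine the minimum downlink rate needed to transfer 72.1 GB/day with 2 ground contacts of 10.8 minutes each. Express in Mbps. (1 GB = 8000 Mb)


total contact time = 2 * 10.8 * 60 = 1296.0000 s
data = 72.1 GB = 576800.0000 Mb
rate = 576800.0000 / 1296.0000 = 445.0617 Mbps

445.0617 Mbps


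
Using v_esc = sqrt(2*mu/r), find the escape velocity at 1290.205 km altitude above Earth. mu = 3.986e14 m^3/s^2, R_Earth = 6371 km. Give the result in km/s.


r = 6371.0 + 1290.205 = 7661.2050 km = 7.661205e+06 m
v_esc = sqrt(2*mu/r) = sqrt(2*3.986e14 / 7.661205e+06)
v_esc = 10200.8204 m/s = 10.2008 km/s

10.2008 km/s


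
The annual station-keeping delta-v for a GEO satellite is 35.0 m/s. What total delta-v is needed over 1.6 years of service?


dV = rate * years = 35.0 * 1.6
dV = 56.0000 m/s

56.0000 m/s


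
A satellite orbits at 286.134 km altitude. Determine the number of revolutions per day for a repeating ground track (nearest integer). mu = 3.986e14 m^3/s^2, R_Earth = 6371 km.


r = 6.657134e+06 m
T = 2*pi*sqrt(r^3/mu) = 5405.5784 s = 90.0930 min
revs/day = 1440 / 90.0930 = 15.9835
Rounded: 16 revolutions per day

16 revolutions per day


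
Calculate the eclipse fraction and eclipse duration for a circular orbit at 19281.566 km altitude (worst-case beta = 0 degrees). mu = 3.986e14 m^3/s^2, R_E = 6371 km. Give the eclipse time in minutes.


r = 25652.5660 km
T = 681.4848 min
Eclipse fraction = arcsin(R_E/r)/pi = arcsin(6371.0000/25652.5660)/pi
= arcsin(0.2483572)/pi = 0.07989068
Eclipse duration = 0.07989068 * 681.4848 = 54.4443 min

54.4443 minutes


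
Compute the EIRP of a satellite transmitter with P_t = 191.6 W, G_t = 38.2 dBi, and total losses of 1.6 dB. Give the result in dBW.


Pt = 191.6 W = 22.8240 dBW
EIRP = Pt_dBW + Gt - losses = 22.8240 + 38.2 - 1.6 = 59.4240 dBW

59.4240 dBW


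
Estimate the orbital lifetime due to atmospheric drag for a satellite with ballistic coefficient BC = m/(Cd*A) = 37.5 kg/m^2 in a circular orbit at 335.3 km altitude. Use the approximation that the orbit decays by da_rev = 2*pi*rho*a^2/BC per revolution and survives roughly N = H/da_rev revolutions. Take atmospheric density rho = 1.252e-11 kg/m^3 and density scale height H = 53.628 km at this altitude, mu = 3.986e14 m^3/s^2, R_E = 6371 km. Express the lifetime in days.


a = R_E + alt = 6706.3000 km = 6.7063e+06 m
da_rev = 2*pi*rho*a^2/BC = 2*pi*1.252e-11*(6.7063e+06)^2/37.5 = 94.344999 m per revolution
N = H/da_rev = 53628.0000 m / 94.344999 m = 568.4244 revolutions
P = 2*pi*sqrt(a^3/mu) = 5465.5728 s
lifetime = N*P = 568.4244 * 5465.5728 = 3.106765e+06 s = 35.9579 days

35.9579 days


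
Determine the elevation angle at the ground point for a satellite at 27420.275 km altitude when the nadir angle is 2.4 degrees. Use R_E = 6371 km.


r = R_E + alt = 33791.2750 km
Law of sines in the satellite / Earth-center / ground-point triangle:
  sin(nadir)/R_E = sin(90 + el)/r  =>  cos(el) = (r/R_E)*sin(nadir)
cos(el) = (33791.2750 / 6371.0000) * sin(2.4 deg) = 0.2221051
el = arccos(0.2221051) = 77.1673 deg
(Earth-central angle = 90 - nadir - el = 10.4327 deg)

77.1673 degrees


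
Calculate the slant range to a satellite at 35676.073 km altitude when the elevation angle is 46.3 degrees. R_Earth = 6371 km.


h = 35676.073 km, el = 46.3 deg
d = -R_E*sin(el) + sqrt((R_E*sin(el))^2 + 2*R_E*h + h^2)
d = -6371.0000*sin(0.8080874) + sqrt((6371.0000*0.7229671)^2 + 2*6371.0000*35676.073 + 35676.073^2)
d = 37210.0278 km

37210.0278 km


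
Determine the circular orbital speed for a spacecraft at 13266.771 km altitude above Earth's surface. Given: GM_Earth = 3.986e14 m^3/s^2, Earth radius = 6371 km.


r = R_E + alt = 6371.0 + 13266.771 = 19637.7710 km = 1.9637771e+07 m
v = sqrt(mu/r) = sqrt(3.986e14 / 1.9637771e+07) = 4505.2879 m/s = 4.5053 km/s

4.5053 km/s


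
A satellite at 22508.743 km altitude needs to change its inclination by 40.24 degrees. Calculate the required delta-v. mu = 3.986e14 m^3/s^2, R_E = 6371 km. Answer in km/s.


r = 28879.7430 km = 2.8879743e+07 m
V = sqrt(mu/r) = 3715.1126 m/s
di = 40.24 deg = 0.7023205 rad
dV = 2*V*sin(di/2) = 2*3715.1126*sin(0.3511602)
dV = 2555.9045 m/s = 2.5559 km/s

2.5559 km/s


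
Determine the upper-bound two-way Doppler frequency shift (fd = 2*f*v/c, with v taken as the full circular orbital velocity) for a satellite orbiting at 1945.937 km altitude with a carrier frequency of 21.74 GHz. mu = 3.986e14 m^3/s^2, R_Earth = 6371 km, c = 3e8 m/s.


r = 8.316937e+06 m
v = sqrt(mu/r) = 6922.8822 m/s (worst-case radial velocity)
f = 21.74 GHz = 2.174e+10 Hz
fd = 2*f*v/c = 2*2.174e+10*6922.8822/3.0e+08
fd = 1.0033564e+06 Hz

1.0034e+06 Hz


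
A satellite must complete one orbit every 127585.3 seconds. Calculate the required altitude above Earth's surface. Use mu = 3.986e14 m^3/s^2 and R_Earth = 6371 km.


T = 127585.3 s
r = (mu*T^2/(4*pi^2))^(1/3) = (3.986e14 * 127585.3^2 / (4*pi^2))^(1/3)
r = 5.4776332e+07 m = 54776.3318 km
alt = r - R_E = 54776.3318 - 6371 = 48405.3318 km

48405.3318 km


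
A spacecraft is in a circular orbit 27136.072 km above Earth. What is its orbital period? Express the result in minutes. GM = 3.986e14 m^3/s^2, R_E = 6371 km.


r = 33507.0720 km = 3.3507072e+07 m
T = 2*pi*sqrt(r^3/mu) = 2*pi*sqrt(3.761919e+22 / 3.986e14)
T = 61040.1988 s = 1017.3366 min

1017.3366 minutes


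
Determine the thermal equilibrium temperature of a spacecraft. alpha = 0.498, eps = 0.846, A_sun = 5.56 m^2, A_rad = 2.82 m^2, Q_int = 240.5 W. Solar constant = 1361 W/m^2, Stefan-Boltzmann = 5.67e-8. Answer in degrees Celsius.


Numerator = alpha*S*A_sun + Q_int = 0.498*1361*5.56 + 240.5 = 4008.9457 W
Denominator = eps*sigma*A_rad = 0.846*5.67e-8*2.82 = 1.3527032e-07 W/K^4
T^4 = 2.963655e+10 K^4
T = 414.9129 K = 141.7629 C

141.7629 degrees Celsius


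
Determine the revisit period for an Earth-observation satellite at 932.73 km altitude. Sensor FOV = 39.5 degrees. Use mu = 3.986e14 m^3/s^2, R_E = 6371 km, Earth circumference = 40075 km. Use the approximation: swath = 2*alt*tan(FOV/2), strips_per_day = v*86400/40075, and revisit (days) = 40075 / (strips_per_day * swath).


swath = 2*932.73*tan(0.3447025) = 669.7686 km
v = sqrt(mu/r) = 7387.4796 m/s = 7.3875 km/s
strips/day = v*86400/40075 = 7.3875*86400/40075 = 15.9271
coverage/day = strips * swath = 15.9271 * 669.7686 = 10667.4661 km
revisit = 40075 / 10667.4661 = 3.7567 days

3.7567 days


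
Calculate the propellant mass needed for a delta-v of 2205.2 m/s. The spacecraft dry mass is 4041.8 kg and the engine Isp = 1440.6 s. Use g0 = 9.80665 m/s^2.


ve = Isp * g0 = 1440.6 * 9.80665 = 14127.459990 m/s
mass ratio = exp(dv/ve) = exp(2205.2/14127.459990) = 1.16893511
m_prop = m_dry * (mr - 1) = 4041.8 * (1.16893511 - 1)
m_prop = 682.8019 kg

682.8019 kg


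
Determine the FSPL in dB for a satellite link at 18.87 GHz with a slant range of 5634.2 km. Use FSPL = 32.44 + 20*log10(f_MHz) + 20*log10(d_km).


f = 18.87 GHz = 18870.0000 MHz
d = 5634.2 km
FSPL = 32.44 + 20*log10(18870.0000) + 20*log10(5634.2)
FSPL = 32.44 + 85.5154 + 75.0166
FSPL = 192.9721 dB

192.9721 dB


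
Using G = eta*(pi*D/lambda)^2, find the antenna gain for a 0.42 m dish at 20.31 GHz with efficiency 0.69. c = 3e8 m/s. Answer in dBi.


lambda = c/f = 3e8 / 2.031e+10 = 0.01477105 m
G = eta*(pi*D/lambda)^2 = 0.69*(pi*0.42/0.01477105)^2
G = 5505.8548 (linear)
G = 10*log10(5505.8548) = 37.4082 dBi

37.4082 dBi


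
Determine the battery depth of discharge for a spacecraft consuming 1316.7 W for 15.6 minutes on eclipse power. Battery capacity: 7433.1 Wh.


E_used = P * t / 60 = 1316.7 * 15.6 / 60 = 342.3420 Wh
DOD = E_used / E_total * 100 = 342.3420 / 7433.1 * 100
DOD = 4.6056 %

4.6056 %


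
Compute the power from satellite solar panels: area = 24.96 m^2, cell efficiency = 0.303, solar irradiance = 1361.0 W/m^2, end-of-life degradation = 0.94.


P = area * eta * S * degradation
P = 24.96 * 0.303 * 1361.0 * 0.94
P = 9675.4949 W

9675.4949 W


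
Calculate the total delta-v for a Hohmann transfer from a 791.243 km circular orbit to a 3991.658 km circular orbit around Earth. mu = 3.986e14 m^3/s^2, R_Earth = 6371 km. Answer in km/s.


r1 = 7162.2430 km = 7.162243e+06 m
r2 = 10362.6580 km = 1.0362658e+07 m
dv1 = sqrt(mu/r1)*(sqrt(2*r2/(r1+r2)) - 1) = 652.6371 m/s
dv2 = sqrt(mu/r2)*(1 - sqrt(2*r1/(r1+r2))) = 594.8347 m/s
total dv = |dv1| + |dv2| = 652.6371 + 594.8347 = 1247.4717 m/s = 1.2475 km/s

1.2475 km/s


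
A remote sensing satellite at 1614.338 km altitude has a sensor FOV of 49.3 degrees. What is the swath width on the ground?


FOV = 49.3 deg = 0.8604473 rad
swath = 2 * alt * tan(FOV/2) = 2 * 1614.338 * tan(0.4302237)
swath = 2 * 1614.338 * 0.4588918
swath = 1481.6128 km

1481.6128 km


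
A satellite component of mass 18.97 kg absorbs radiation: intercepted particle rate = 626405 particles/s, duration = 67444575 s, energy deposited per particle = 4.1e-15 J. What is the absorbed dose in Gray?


Total energy deposited = rate * time * E_per
  = 626405 * 67444575 * 4.1e-15 = 0.1732152 J
Dose = E_total / mass = 0.1732152 / 18.97
Dose = 0.009131009 Gy

0.0091 Gy


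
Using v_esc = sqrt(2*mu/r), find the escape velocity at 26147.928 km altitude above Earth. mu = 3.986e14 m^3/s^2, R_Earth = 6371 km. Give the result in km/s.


r = 6371.0 + 26147.928 = 32518.9280 km = 3.2518928e+07 m
v_esc = sqrt(2*mu/r) = sqrt(2*3.986e14 / 3.2518928e+07)
v_esc = 4951.2577 m/s = 4.9513 km/s

4.9513 km/s


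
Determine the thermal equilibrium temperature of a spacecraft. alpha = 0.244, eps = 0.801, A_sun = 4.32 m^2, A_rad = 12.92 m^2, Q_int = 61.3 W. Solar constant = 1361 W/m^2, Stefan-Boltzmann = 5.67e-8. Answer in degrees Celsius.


Numerator = alpha*S*A_sun + Q_int = 0.244*1361*4.32 + 61.3 = 1495.9029 W
Denominator = eps*sigma*A_rad = 0.801*5.67e-8*12.92 = 5.8678376e-07 W/K^4
T^4 = 2.5493256e+09 K^4
T = 224.7017 K = -48.4483 C

-48.4483 degrees Celsius


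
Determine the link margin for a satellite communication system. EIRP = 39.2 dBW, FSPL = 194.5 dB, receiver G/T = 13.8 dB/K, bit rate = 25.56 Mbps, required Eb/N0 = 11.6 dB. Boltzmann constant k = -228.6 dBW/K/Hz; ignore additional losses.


C/N0 = EIRP - FSPL + G/T - k = 39.2 - 194.5 + 13.8 - (-228.6)
C/N0 = 87.1000 dB-Hz
R_b = 25.56 Mbps = 2.556e+07 bps -> 10*log10(R_b) = 74.0756 dB-Hz
Eb/N0 = C/N0 - 10*log10(R_b) = 87.1000 - 74.0756 = 13.0244 dB
Margin = Eb/N0 - Eb/N0_req = 13.0244 - 11.6 = 1.4244 dB (link closes)

1.4244 dB


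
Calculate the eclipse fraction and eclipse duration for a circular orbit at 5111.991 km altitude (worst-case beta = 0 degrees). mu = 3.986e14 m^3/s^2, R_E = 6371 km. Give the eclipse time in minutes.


r = 11482.9910 km
T = 204.0998 min
Eclipse fraction = arcsin(R_E/r)/pi = arcsin(6371.0000/11482.9910)/pi
= arcsin(0.5548206)/pi = 0.1872131
Eclipse duration = 0.1872131 * 204.0998 = 38.2102 min

38.2102 minutes


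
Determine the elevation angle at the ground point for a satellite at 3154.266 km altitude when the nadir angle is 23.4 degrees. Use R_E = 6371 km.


r = R_E + alt = 9525.2660 km
Law of sines in the satellite / Earth-center / ground-point triangle:
  sin(nadir)/R_E = sin(90 + el)/r  =>  cos(el) = (r/R_E)*sin(nadir)
cos(el) = (9525.2660 / 6371.0000) * sin(23.4 deg) = 0.5937748
el = arccos(0.5937748) = 53.5747 deg
(Earth-central angle = 90 - nadir - el = 13.0253 deg)

53.5747 degrees


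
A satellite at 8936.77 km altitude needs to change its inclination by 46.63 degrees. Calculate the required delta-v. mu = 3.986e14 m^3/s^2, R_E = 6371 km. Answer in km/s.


r = 15307.7700 km = 1.530777e+07 m
V = sqrt(mu/r) = 5102.8486 m/s
di = 46.63 deg = 0.813847 rad
dV = 2*V*sin(di/2) = 2*5102.8486*sin(0.4069235)
dV = 4039.2714 m/s = 4.0393 km/s

4.0393 km/s


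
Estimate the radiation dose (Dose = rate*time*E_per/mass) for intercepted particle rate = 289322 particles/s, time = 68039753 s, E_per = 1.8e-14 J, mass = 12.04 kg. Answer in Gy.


Total energy deposited = rate * time * E_per
  = 289322 * 68039753 * 1.8e-14 = 0.3543372 J
Dose = E_total / mass = 0.3543372 / 12.04
Dose = 0.02943 Gy

0.0294 Gy


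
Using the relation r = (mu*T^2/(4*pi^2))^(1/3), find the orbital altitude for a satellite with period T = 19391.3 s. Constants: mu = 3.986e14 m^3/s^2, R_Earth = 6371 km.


T = 19391.3 s
r = (mu*T^2/(4*pi^2))^(1/3) = (3.986e14 * 19391.3^2 / (4*pi^2))^(1/3)
r = 1.5600211e+07 m = 15600.2109 km
alt = r - R_E = 15600.2109 - 6371 = 9229.2109 km

9229.2109 km


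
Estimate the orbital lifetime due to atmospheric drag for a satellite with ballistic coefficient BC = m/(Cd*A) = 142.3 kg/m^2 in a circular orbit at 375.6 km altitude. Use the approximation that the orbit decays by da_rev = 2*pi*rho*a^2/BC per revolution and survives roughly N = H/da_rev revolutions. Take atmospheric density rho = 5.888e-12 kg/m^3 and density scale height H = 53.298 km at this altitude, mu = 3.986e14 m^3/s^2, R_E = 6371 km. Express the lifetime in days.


a = R_E + alt = 6746.6000 km = 6.7466e+06 m
da_rev = 2*pi*rho*a^2/BC = 2*pi*5.888e-12*(6.7466e+06)^2/142.3 = 11.833486 m per revolution
N = H/da_rev = 53298.0000 m / 11.833486 m = 4503.9983 revolutions
P = 2*pi*sqrt(a^3/mu) = 5514.9130 s
lifetime = N*P = 4503.9983 * 5514.9130 = 2.4839159e+07 s = 287.4903 days

287.4903 days


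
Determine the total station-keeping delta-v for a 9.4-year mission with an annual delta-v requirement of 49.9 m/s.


dV = rate * years = 49.9 * 9.4
dV = 469.0600 m/s

469.0600 m/s


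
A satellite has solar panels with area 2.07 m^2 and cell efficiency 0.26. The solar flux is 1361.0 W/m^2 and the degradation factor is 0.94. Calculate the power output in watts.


P = area * eta * S * degradation
P = 2.07 * 0.26 * 1361.0 * 0.94
P = 688.5408 W

688.5408 W


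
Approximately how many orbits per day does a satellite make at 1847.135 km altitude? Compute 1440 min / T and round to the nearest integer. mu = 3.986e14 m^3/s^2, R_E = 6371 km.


r = 8.218135e+06 m
T = 2*pi*sqrt(r^3/mu) = 7414.3166 s = 123.5719 min
revs/day = 1440 / 123.5719 = 11.6531
Rounded: 12 revolutions per day

12 revolutions per day


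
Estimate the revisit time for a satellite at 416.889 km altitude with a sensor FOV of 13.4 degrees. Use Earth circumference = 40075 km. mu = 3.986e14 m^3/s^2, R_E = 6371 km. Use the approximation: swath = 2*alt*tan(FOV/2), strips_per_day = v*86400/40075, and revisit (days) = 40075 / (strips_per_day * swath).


swath = 2*416.889*tan(0.1169371) = 97.9464 km
v = sqrt(mu/r) = 7663.0433 m/s = 7.6630 km/s
strips/day = v*86400/40075 = 7.6630*86400/40075 = 16.5212
coverage/day = strips * swath = 16.5212 * 97.9464 = 1618.1918 km
revisit = 40075 / 1618.1918 = 24.7653 days

24.7653 days


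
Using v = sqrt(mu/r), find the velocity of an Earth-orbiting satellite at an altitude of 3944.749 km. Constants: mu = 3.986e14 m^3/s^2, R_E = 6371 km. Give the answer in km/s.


r = R_E + alt = 6371.0 + 3944.749 = 10315.7490 km = 1.0315749e+07 m
v = sqrt(mu/r) = sqrt(3.986e14 / 1.0315749e+07) = 6216.1039 m/s = 6.2161 km/s

6.2161 km/s


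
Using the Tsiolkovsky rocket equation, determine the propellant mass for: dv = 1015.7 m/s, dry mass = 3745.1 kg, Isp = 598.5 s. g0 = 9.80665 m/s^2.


ve = Isp * g0 = 598.5 * 9.80665 = 5869.280025 m/s
mass ratio = exp(dv/ve) = exp(1015.7/5869.280025) = 1.18892982
m_prop = m_dry * (mr - 1) = 3745.1 * (1.18892982 - 1)
m_prop = 707.5611 kg

707.5611 kg


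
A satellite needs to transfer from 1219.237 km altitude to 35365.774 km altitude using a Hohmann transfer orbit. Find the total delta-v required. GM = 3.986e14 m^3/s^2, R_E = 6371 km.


r1 = 7590.2370 km = 7.590237e+06 m
r2 = 41736.7740 km = 4.1736774e+07 m
dv1 = sqrt(mu/r1)*(sqrt(2*r2/(r1+r2)) - 1) = 2180.2777 m/s
dv2 = sqrt(mu/r2)*(1 - sqrt(2*r1/(r1+r2))) = 1375.9715 m/s
total dv = |dv1| + |dv2| = 2180.2777 + 1375.9715 = 3556.2493 m/s = 3.5562 km/s

3.5562 km/s


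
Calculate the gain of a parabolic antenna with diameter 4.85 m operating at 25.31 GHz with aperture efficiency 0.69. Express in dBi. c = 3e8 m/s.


lambda = c/f = 3e8 / 2.531e+10 = 0.01185302 m
G = eta*(pi*D/lambda)^2 = 0.69*(pi*4.85/0.01185302)^2
G = 1.1401818e+06 (linear)
G = 10*log10(1.1401818e+06) = 60.5697 dBi

60.5697 dBi
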